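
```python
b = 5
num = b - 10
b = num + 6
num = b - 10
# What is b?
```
Trace:
  b=5
  b=5, num=-5
  b=1, num=-5
  b=1, num=-9

Final answer: 1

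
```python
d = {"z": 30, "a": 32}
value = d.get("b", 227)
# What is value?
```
Trace:
  d={'z': 30, 'a': 32}
  d={'z': 30, 'a': 32}, value=227

Final answer: 227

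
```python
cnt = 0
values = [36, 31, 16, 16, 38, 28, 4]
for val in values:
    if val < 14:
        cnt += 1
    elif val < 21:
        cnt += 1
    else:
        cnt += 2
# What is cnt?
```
Trace:
  cnt=0
  cnt=2, val=36
  cnt=4, val=31
  cnt=5, val=16
  cnt=6, val=16
  cnt=8, val=38
  cnt=10, val=28
  cnt=11, val=4

Final answer: 11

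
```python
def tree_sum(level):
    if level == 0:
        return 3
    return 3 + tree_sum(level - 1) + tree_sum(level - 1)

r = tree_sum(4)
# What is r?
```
Call trace (a repeated sub-call is expanded the first time; later identical calls just restate its return value):
tree_sum(level=4)
  tree_sum(level=3)
    tree_sum(level=2)
      tree_sum(level=1)
        tree_sum(level=0)
        -> return 3
        tree_sum(level=0)
        -> return 3
      -> return 9
      tree_sum(level=1) -> return 9  (same call as traced above)
    -> return 21
    tree_sum(level=2) -> return 21  (same call as traced above)
  -> return 45
  tree_sum(level=3) -> return 45  (same call as traced above)
-> return 93

Final answer: 93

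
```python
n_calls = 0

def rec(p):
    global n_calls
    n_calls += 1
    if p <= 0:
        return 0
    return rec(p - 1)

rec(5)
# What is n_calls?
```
Call trace:
rec(p=5)
  rec(p=4)
    rec(p=3)
      rec(p=2)
        rec(p=1)
          rec(p=0)
          -> return 0
        -> return 0
      -> return 0
    -> return 0
  -> return 0
-> return 0

n_calls is incremented once per call. rec is entered once for each p = 5, 4, 3, 2, 1, 0 (the p <= 0 call returns without recursing), i.e. 5 + 1 calls.
n_calls = 6

Final answer: 6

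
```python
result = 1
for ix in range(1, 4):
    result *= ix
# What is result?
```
Trace:
  result=1
  result=1, ix=1
  result=2, ix=2
  result=6, ix=3

Final answer: 6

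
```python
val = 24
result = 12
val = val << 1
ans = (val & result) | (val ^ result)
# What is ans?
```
Trace:
  val=24
  val=24, result=12
  val=48, result=12
  val=48, result=12, ans=60

Final answer: 60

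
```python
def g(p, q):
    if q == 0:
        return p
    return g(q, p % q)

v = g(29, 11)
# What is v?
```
Call trace:
g(p=29, q=11)
  g(p=11, q=7)
    g(p=7, q=4)
      g(p=4, q=3)
        g(p=3, q=1)
          g(p=1, q=0)
          -> return 1
        -> return 1
      -> return 1
    -> return 1
  -> return 1
-> return 1

Final answer: 1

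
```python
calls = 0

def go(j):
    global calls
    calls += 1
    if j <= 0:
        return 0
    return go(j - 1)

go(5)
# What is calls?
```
Call trace:
go(j=5)
  go(j=4)
    go(j=3)
      go(j=2)
        go(j=1)
          go(j=0)
          -> return 0
        -> return 0
      -> return 0
    -> return 0
  -> return 0
-> return 0

calls is incremented once per call. go is entered once for each j = 5, 4, 3, 2, 1, 0 (the j <= 0 call returns without recursing), i.e. 5 + 1 calls.
calls = 6

Final answer: 6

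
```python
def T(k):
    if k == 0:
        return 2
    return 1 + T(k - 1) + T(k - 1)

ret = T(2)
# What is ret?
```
Call trace (a repeated sub-call is expanded the first time; later identical calls just restate its return value):
T(k=2)
  T(k=1)
    T(k=0)
    -> return 2
    T(k=0)
    -> return 2
  -> return 5
  T(k=1) -> return 5  (same call as traced above)
-> return 11

Final answer: 11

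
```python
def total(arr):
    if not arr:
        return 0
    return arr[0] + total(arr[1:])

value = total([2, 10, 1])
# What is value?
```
Call trace:
total(arr=[2, 10, 1])
  total(arr=[10, 1])
    total(arr=[1])
      total(arr=[])
      -> return 0
    -> return 1
  -> return 11
-> return 13

Final answer: 13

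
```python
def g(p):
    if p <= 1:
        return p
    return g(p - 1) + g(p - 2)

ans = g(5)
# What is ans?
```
Call trace (a repeated sub-call is expanded the first time; later identical calls just restate its return value):
g(p=5)
  g(p=4)
    g(p=3)
      g(p=2)
        g(p=1)
        -> return 1
        g(p=0)
        -> return 0
      -> return 1
      g(p=1)
      -> return 1
    -> return 2
    g(p=2) -> return 1  (same call as traced above)
  -> return 3
  g(p=3) -> return 2  (same call as traced above)
-> return 5

Final answer: 5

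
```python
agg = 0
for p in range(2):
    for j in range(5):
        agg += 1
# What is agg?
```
Trace:
  agg=0
  agg=1, p=0, j=0
  agg=2, p=0, j=1
  agg=3, p=0, j=2
  agg=4, p=0, j=3
  agg=5, p=0, j=4
  agg=6, p=1, j=0
  agg=7, p=1, j=1
  agg=8, p=1, j=2
  agg=9, p=1, j=3
  agg=10, p=1, j=4

Final answer: 10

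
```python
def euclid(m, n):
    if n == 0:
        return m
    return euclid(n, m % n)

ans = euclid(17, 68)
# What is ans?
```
Call trace:
euclid(m=17, n=68)
  euclid(m=68, n=17)
    euclid(m=17, n=0)
    -> return 17
  -> return 17
-> return 17

Final answer: 17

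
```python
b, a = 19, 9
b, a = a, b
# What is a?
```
Trace:
  b=19, a=9
  b=9, a=19

Final answer: 19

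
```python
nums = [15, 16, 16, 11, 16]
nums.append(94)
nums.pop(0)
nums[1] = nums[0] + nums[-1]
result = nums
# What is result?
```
Trace:
  nums=[15, 16, 16, 11, 16]
  nums=[15, 16, 16, 11, 16, 94]
  nums=[16, 16, 11, 16, 94]
  nums=[16, 110, 11, 16, 94]
  nums=[16, 110, 11, 16, 94], result=[16, 110, 11, 16, 94]

Final answer: [16, 110, 11, 16, 94]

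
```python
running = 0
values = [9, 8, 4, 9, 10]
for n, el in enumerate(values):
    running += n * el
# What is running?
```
Trace:
  running=0
  running=0, n=0, el=9
  running=8, n=1, el=8
  running=16, n=2, el=4
  running=43, n=3, el=9
  running=83, n=4, el=10

Final answer: 83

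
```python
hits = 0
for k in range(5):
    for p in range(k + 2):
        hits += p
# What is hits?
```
Trace:
  hits=0
  hits=0, k=0, p=0
  hits=1, k=0, p=1
  hits=1, k=1, p=0
  hits=2, k=1, p=1
  hits=4, k=1, p=2
  hits=4, k=2, p=0
  hits=5, k=2, p=1
  hits=7, k=2, p=2
  hits=10, k=2, p=3
  hits=10, k=3, p=0
  hits=11, k=3, p=1
  hits=13, k=3, p=2
  hits=16, k=3, p=3
  hits=20, k=3, p=4
  hits=20, k=4, p=0
  hits=21, k=4, p=1
  hits=23, k=4, p=2
  hits=26, k=4, p=3
  hits=30, k=4, p=4
  hits=35, k=4, p=5

Final answer: 35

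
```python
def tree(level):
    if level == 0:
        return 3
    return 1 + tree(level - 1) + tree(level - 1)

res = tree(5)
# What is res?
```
Call trace (a repeated sub-call is expanded the first time; later identical calls just restate its return value):
tree(level=5)
  tree(level=4)
    tree(level=3)
      tree(level=2)
        tree(level=1)
          tree(level=0)
          -> return 3
          tree(level=0)
          -> return 3
        -> return 7
        tree(level=1) -> return 7  (same call as traced above)
      -> return 15
      tree(level=2) -> return 15  (same call as traced above)
    -> return 31
    tree(level=3) -> return 31  (same call as traced above)
  -> return 63
  tree(level=4) -> return 63  (same call as traced above)
-> return 127

Final answer: 127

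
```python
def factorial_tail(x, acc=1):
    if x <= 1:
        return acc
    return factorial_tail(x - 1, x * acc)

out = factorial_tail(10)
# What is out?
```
Call trace:
factorial_tail(x=10, acc=1)
  factorial_tail(x=9, acc=10)
    factorial_tail(x=8, acc=90)
      factorial_tail(x=7, acc=720)
        factorial_tail(x=6, acc=5040)
          factorial_tail(x=5, acc=30240)
            factorial_tail(x=4, acc=151200)
              factorial_tail(x=3, acc=604800)
                factorial_tail(x=2, acc=1814400)
                  factorial_tail(x=1, acc=3628800)
                  -> return 3628800
                -> return 3628800
              -> return 3628800
            -> return 3628800
          -> return 3628800
        -> return 3628800
      -> return 3628800
    -> return 3628800
  -> return 3628800
-> return 3628800

Final answer: 3628800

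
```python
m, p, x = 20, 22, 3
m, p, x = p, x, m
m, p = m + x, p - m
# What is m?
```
Trace:
  m=20, p=22, x=3
  m=22, p=3, x=20
  m=42, p=-19, x=20

Final answer: 42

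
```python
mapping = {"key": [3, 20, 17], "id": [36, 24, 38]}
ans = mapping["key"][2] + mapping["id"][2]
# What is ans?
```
Trace:
  mapping={'key': [3, 20, 17], 'id': [36, 24, 38]}
  mapping={'key': [3, 20, 17], 'id': [36, 24, 38]}, ans=55

Final answer: 55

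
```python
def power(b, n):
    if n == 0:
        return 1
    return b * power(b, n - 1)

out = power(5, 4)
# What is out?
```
Call trace:
power(b=5, n=4)
  power(b=5, n=3)
    power(b=5, n=2)
      power(b=5, n=1)
        power(b=5, n=0)
        -> return 1
      -> return 5
    -> return 25
  -> return 125
-> return 625

Final answer: 625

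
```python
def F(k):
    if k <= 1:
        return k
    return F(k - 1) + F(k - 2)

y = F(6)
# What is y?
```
Call trace (a repeated sub-call is expanded the first time; later identical calls just restate its return value):
F(k=6)
  F(k=5)
    F(k=4)
      F(k=3)
        F(k=2)
          F(k=1)
          -> return 1
          F(k=0)
          -> return 0
        -> return 1
        F(k=1)
        -> return 1
      -> return 2
      F(k=2) -> return 1  (same call as traced above)
    -> return 3
    F(k=3) -> return 2  (same call as traced above)
  -> return 5
  F(k=4) -> return 3  (same call as traced above)
-> return 8

Final answer: 8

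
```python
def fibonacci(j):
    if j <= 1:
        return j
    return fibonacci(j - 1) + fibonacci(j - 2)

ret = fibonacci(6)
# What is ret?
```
Call trace (a repeated sub-call is expanded the first time; later identical calls just restate its return value):
fibonacci(j=6)
  fibonacci(j=5)
    fibonacci(j=4)
      fibonacci(j=3)
        fibonacci(j=2)
          fibonacci(j=1)
          -> return 1
          fibonacci(j=0)
          -> return 0
        -> return 1
        fibonacci(j=1)
        -> return 1
      -> return 2
      fibonacci(j=2) -> return 1  (same call as traced above)
    -> return 3
    fibonacci(j=3) -> return 2  (same call as traced above)
  -> return 5
  fibonacci(j=4) -> return 3  (same call as traced above)
-> return 8

Final answer: 8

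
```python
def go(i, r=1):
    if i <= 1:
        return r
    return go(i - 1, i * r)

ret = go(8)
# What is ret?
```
Call trace:
go(i=8, r=1)
  go(i=7, r=8)
    go(i=6, r=56)
      go(i=5, r=336)
        go(i=4, r=1680)
          go(i=3, r=6720)
            go(i=2, r=20160)
              go(i=1, r=40320)
              -> return 40320
            -> return 40320
          -> return 40320
        -> return 40320
      -> return 40320
    -> return 40320
  -> return 40320
-> return 40320

Final answer: 40320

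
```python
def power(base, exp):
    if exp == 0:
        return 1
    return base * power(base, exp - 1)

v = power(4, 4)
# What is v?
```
Call trace:
power(base=4, exp=4)
  power(base=4, exp=3)
    power(base=4, exp=2)
      power(base=4, exp=1)
        power(base=4, exp=0)
        -> return 1
      -> return 4
    -> return 16
  -> return 64
-> return 256

Final answer: 256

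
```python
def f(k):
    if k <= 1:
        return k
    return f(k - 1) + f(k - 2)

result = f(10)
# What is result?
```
Call trace (a repeated sub-call is expanded the first time; later identical calls just restate its return value):
f(k=10)
  f(k=9)
    f(k=8)
      f(k=7)
        f(k=6)
          f(k=5)
            f(k=4)
              f(k=3)
                f(k=2)
                  f(k=1)
                  -> return 1
                  f(k=0)
                  -> return 0
                -> return 1
                f(k=1)
                -> return 1
              -> return 2
              f(k=2) -> return 1  (same call as traced above)
            -> return 3
            f(k=3) -> return 2  (same call as traced above)
          -> return 5
          f(k=4) -> return 3  (same call as traced above)
        -> return 8
        f(k=5) -> return 5  (same call as traced above)
      -> return 13
      f(k=6) -> return 8  (same call as traced above)
    -> return 21
    f(k=7) -> return 13  (same call as traced above)
  -> return 34
  f(k=8) -> return 21  (same call as traced above)
-> return 55

Final answer: 55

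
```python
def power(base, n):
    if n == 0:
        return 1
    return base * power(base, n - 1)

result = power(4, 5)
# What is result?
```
Call trace:
power(base=4, n=5)
  power(base=4, n=4)
    power(base=4, n=3)
      power(base=4, n=2)
        power(base=4, n=1)
          power(base=4, n=0)
          -> return 1
        -> return 4
      -> return 16
    -> return 64
  -> return 256
-> return 1024

Final answer: 1024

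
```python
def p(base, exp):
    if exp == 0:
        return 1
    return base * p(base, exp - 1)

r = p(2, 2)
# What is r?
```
Call trace:
p(base=2, exp=2)
  p(base=2, exp=1)
    p(base=2, exp=0)
    -> return 1
  -> return 2
-> return 4

Final answer: 4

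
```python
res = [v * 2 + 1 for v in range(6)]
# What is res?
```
Trace:
  v=0
  v=1
  v=2
  v=3
  v=4
  v=5
  res=[1, 3, 5, 7, 9, 11]

Final answer: [1, 3, 5, 7, 9, 11]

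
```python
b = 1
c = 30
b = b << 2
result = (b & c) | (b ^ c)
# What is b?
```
Trace:
  b=1
  b=1, c=30
  b=4, c=30
  b=4, c=30, result=30

Final answer: 4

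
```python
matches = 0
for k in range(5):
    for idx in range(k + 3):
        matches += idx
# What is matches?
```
Trace:
  matches=0
  matches=0, k=0, idx=0
  matches=1, k=0, idx=1
  matches=3, k=0, idx=2
  matches=3, k=1, idx=0
  matches=4, k=1, idx=1
  matches=6, k=1, idx=2
  matches=9, k=1, idx=3
  matches=9, k=2, idx=0
  matches=10, k=2, idx=1
  matches=12, k=2, idx=2
  matches=15, k=2, idx=3
  matches=19, k=2, idx=4
  matches=19, k=3, idx=0
  matches=20, k=3, idx=1
  matches=22, k=3, idx=2
  matches=25, k=3, idx=3
  matches=29, k=3, idx=4
  matches=34, k=3, idx=5
  matches=34, k=4, idx=0
  matches=35, k=4, idx=1
  matches=37, k=4, idx=2
  matches=40, k=4, idx=3
  matches=44, k=4, idx=4
  matches=49, k=4, idx=5
  matches=55, k=4, idx=6

Final answer: 55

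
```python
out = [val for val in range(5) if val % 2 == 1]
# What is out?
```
Trace:
  val=0
  val=1
  val=2
  val=3
  val=4
  out=[1, 3]

Final answer: [1, 3]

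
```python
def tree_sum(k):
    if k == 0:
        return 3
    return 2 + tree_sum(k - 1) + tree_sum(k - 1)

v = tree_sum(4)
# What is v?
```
Call trace (a repeated sub-call is expanded the first time; later identical calls just restate its return value):
tree_sum(k=4)
  tree_sum(k=3)
    tree_sum(k=2)
      tree_sum(k=1)
        tree_sum(k=0)
        -> return 3
        tree_sum(k=0)
        -> return 3
      -> return 8
      tree_sum(k=1) -> return 8  (same call as traced above)
    -> return 18
    tree_sum(k=2) -> return 18  (same call as traced above)
  -> return 38
  tree_sum(k=3) -> return 38  (same call as traced above)
-> return 78

Final answer: 78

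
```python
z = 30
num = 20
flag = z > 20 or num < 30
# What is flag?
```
Trace:
  z=30
  z=30, num=20
  z=30, num=20, flag=True

Final answer: True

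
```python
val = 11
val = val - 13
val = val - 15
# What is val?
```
Trace:
  val=11
  val=-2
  val=-17

Final answer: -17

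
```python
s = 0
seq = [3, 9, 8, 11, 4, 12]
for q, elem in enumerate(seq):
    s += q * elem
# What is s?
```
Trace:
  s=0
  s=0, q=0, elem=3
  s=9, q=1, elem=9
  s=25, q=2, elem=8
  s=58, q=3, elem=11
  s=74, q=4, elem=4
  s=134, q=5, elem=12

Final answer: 134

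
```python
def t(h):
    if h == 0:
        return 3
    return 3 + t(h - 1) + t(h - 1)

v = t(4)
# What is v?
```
Call trace (a repeated sub-call is expanded the first time; later identical calls just restate its return value):
t(h=4)
  t(h=3)
    t(h=2)
      t(h=1)
        t(h=0)
        -> return 3
        t(h=0)
        -> return 3
      -> return 9
      t(h=1) -> return 9  (same call as traced above)
    -> return 21
    t(h=2) -> return 21  (same call as traced above)
  -> return 45
  t(h=3) -> return 45  (same call as traced above)
-> return 93

Final answer: 93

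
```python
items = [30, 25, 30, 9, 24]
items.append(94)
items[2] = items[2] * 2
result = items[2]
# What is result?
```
Trace:
  items=[30, 25, 30, 9, 24]
  items=[30, 25, 30, 9, 24, 94]
  items=[30, 25, 60, 9, 24, 94]
  items=[30, 25, 60, 9, 24, 94], result=60

Final answer: 60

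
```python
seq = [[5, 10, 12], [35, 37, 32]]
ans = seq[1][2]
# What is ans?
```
Trace:
  seq=[[5, 10, 12], [35, 37, 32]]
  seq=[[5, 10, 12], [35, 37, 32]], ans=32

Final answer: 32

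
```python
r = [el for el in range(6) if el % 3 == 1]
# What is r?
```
Trace:
  el=0
  el=1
  el=2
  el=3
  el=4
  el=5
  r=[1, 4]

Final answer: [1, 4]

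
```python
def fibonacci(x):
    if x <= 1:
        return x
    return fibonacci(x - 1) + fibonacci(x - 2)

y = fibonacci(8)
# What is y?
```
Call trace (a repeated sub-call is expanded the first time; later identical calls just restate its return value):
fibonacci(x=8)
  fibonacci(x=7)
    fibonacci(x=6)
      fibonacci(x=5)
        fibonacci(x=4)
          fibonacci(x=3)
            fibonacci(x=2)
              fibonacci(x=1)
              -> return 1
              fibonacci(x=0)
              -> return 0
            -> return 1
            fibonacci(x=1)
            -> return 1
          -> return 2
          fibonacci(x=2) -> return 1  (same call as traced above)
        -> return 3
        fibonacci(x=3) -> return 2  (same call as traced above)
      -> return 5
      fibonacci(x=4) -> return 3  (same call as traced above)
    -> return 8
    fibonacci(x=5) -> return 5  (same call as traced above)
  -> return 13
  fibonacci(x=6) -> return 8  (same call as traced above)
-> return 21

Final answer: 21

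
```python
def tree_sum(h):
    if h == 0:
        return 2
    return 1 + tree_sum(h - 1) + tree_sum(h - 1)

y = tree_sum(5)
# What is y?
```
Call trace (a repeated sub-call is expanded the first time; later identical calls just restate its return value):
tree_sum(h=5)
  tree_sum(h=4)
    tree_sum(h=3)
      tree_sum(h=2)
        tree_sum(h=1)
          tree_sum(h=0)
          -> return 2
          tree_sum(h=0)
          -> return 2
        -> return 5
        tree_sum(h=1) -> return 5  (same call as traced above)
      -> return 11
      tree_sum(h=2) -> return 11  (same call as traced above)
    -> return 23
    tree_sum(h=3) -> return 23  (same call as traced above)
  -> return 47
  tree_sum(h=4) -> return 47  (same call as traced above)
-> return 95

Final answer: 95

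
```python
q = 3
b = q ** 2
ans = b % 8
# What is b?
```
Trace:
  q=3
  q=3, b=9
  q=3, b=9, ans=1

Final answer: 9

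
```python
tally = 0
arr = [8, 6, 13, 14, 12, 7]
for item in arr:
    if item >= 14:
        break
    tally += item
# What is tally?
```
Trace:
  tally=0
  tally=8, item=8
  tally=14, item=6
  tally=27, item=13
  tally=27, item=14

Final answer: 27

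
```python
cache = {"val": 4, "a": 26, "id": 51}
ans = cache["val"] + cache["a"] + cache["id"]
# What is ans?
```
Trace:
  cache={'val': 4, 'a': 26, 'id': 51}
  cache={'val': 4, 'a': 26, 'id': 51}, ans=81

Final answer: 81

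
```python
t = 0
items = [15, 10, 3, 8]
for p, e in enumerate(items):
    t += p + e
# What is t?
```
Trace:
  t=0
  t=15, p=0, e=15
  t=26, p=1, e=10
  t=31, p=2, e=3
  t=42, p=3, e=8

Final answer: 42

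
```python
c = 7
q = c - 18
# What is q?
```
Trace:
  c=7
  c=7, q=-11

Final answer: -11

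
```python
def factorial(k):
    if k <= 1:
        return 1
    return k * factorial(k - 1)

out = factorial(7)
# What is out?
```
Call trace:
factorial(k=7)
  factorial(k=6)
    factorial(k=5)
      factorial(k=4)
        factorial(k=3)
          factorial(k=2)
            factorial(k=1)
            -> return 1
          -> return 2
        -> return 6
      -> return 24
    -> return 120
  -> return 720
-> return 5040

Final answer: 5040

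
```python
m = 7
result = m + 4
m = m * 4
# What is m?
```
Trace:
  m=7
  m=7, result=11
  m=28, result=11

Final answer: 28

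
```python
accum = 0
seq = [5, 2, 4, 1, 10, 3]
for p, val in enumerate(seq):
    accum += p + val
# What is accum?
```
Trace:
  accum=0
  accum=5, p=0, val=5
  accum=8, p=1, val=2
  accum=14, p=2, val=4
  accum=18, p=3, val=1
  accum=32, p=4, val=10
  accum=40, p=5, val=3

Final answer: 40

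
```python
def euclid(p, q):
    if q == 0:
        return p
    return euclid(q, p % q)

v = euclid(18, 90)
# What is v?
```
Call trace:
euclid(p=18, q=90)
  euclid(p=90, q=18)
    euclid(p=18, q=0)
    -> return 18
  -> return 18
-> return 18

Final answer: 18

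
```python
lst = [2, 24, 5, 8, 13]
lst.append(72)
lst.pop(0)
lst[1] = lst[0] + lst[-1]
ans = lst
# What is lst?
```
Trace:
  lst=[2, 24, 5, 8, 13]
  lst=[2, 24, 5, 8, 13, 72]
  lst=[24, 5, 8, 13, 72]
  lst=[24, 96, 8, 13, 72]
  lst=[24, 96, 8, 13, 72], ans=[24, 96, 8, 13, 72]

Final answer: [24, 96, 8, 13, 72]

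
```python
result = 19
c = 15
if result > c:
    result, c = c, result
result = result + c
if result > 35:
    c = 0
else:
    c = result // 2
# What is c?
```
Trace:
  result=19
  result=19, c=15
  result=15, c=19
  result=34, c=19
  result=34, c=17

Final answer: 17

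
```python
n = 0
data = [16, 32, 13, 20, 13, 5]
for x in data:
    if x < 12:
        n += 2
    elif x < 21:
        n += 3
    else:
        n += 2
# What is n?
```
Trace:
  n=0
  n=3, x=16
  n=5, x=32
  n=8, x=13
  n=11, x=20
  n=14, x=13
  n=16, x=5

Final answer: 16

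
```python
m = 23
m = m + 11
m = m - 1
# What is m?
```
Trace:
  m=23
  m=34
  m=33

Final answer: 33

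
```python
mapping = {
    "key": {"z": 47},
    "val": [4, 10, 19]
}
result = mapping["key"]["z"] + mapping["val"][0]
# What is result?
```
Trace:
  mapping={'key': {'z': 47}, 'val': [4, 10, 19]}
  mapping={'key': {'z': 47}, 'val': [4, 10, 19]}, result=51

Final answer: 51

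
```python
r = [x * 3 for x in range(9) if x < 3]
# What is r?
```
Trace:
  x=0
  x=1
  x=2
  x=3
  x=4
  x=5
  x=6
  x=7
  x=8
  r=[0, 3, 6]

Final answer: [0, 3, 6]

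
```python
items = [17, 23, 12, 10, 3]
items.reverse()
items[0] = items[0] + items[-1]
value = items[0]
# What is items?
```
Trace:
  items=[17, 23, 12, 10, 3]
  items=[3, 10, 12, 23, 17]
  items=[20, 10, 12, 23, 17]
  items=[20, 10, 12, 23, 17], value=20

Final answer: [20, 10, 12, 23, 17]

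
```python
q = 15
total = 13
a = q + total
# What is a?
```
Trace:
  q=15
  q=15, total=13
  q=15, total=13, a=28

Final answer: 28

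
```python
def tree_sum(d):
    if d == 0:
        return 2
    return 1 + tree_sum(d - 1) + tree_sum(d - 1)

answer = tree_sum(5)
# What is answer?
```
Call trace (a repeated sub-call is expanded the first time; later identical calls just restate its return value):
tree_sum(d=5)
  tree_sum(d=4)
    tree_sum(d=3)
      tree_sum(d=2)
        tree_sum(d=1)
          tree_sum(d=0)
          -> return 2
          tree_sum(d=0)
          -> return 2
        -> return 5
        tree_sum(d=1) -> return 5  (same call as traced above)
      -> return 11
      tree_sum(d=2) -> return 11  (same call as traced above)
    -> return 23
    tree_sum(d=3) -> return 23  (same call as traced above)
  -> return 47
  tree_sum(d=4) -> return 47  (same call as traced above)
-> return 95

Final answer: 95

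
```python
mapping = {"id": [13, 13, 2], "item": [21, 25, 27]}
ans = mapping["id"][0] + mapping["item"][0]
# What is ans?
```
Trace:
  mapping={'id': [13, 13, 2], 'item': [21, 25, 27]}
  mapping={'id': [13, 13, 2], 'item': [21, 25, 27]}, ans=34

Final answer: 34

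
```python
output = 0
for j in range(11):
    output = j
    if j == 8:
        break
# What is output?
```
Trace:
  output=0
  output=0, j=0
  output=1, j=1
  output=2, j=2
  output=3, j=3
  output=4, j=4
  output=5, j=5
  output=6, j=6
  output=7, j=7
  output=8, j=8

Final answer: 8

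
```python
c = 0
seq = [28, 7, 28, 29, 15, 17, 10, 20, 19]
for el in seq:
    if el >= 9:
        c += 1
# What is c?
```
Trace:
  c=0
  c=1, el=28
  c=1, el=7
  c=2, el=28
  c=3, el=29
  c=4, el=15
  c=5, el=17
  c=6, el=10
  c=7, el=20
  c=8, el=19

Final answer: 8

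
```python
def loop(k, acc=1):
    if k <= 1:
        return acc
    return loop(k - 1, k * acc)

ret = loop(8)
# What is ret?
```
Call trace:
loop(k=8, acc=1)
  loop(k=7, acc=8)
    loop(k=6, acc=56)
      loop(k=5, acc=336)
        loop(k=4, acc=1680)
          loop(k=3, acc=6720)
            loop(k=2, acc=20160)
              loop(k=1, acc=40320)
              -> return 40320
            -> return 40320
          -> return 40320
        -> return 40320
      -> return 40320
    -> return 40320
  -> return 40320
-> return 40320

Final answer: 40320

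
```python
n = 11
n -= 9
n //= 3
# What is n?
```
Trace:
  n=11
  n=2
  n=0

Final answer: 0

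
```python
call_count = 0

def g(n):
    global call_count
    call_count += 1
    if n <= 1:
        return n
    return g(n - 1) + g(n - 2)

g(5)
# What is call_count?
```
Call trace (a repeated sub-call is expanded the first time; later identical calls just restate its return value):
g(n=5)
  g(n=4)
    g(n=3)
      g(n=2)
        g(n=1)
        -> return 1
        g(n=0)
        -> return 0
      -> return 1
      g(n=1)
      -> return 1
    -> return 2
    g(n=2) -> return 1  (same call as traced above)
  -> return 3
  g(n=3) -> return 2  (same call as traced above)
-> return 5

call_count is incremented once per call, so count the calls in each subtree. Let C(n) = number of calls made by g(n).
C(0) = C(1) = 1 (base case, no recursion); C(n) = 1 + C(n - 1) + C(n - 2) otherwise.
C(2) = 1 + C(1) + C(0) = 1 + 1 + 1 = 3
C(3) = 1 + C(2) + C(1) = 1 + 3 + 1 = 5
C(4) = 1 + C(3) + C(2) = 1 + 5 + 3 = 9
C(5) = 1 + C(4) + C(3) = 1 + 9 + 5 = 15
call_count = C(5) = 15

Final answer: 15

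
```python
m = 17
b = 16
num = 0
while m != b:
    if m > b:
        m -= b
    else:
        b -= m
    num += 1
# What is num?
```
Trace:
  m=17
  m=17, b=16
  m=17, b=16, num=0
  m=1, b=16, num=1
  m=1, b=15, num=2
  m=1, b=14, num=3
  m=1, b=13, num=4
  m=1, b=12, num=5
  m=1, b=11, num=6
  m=1, b=10, num=7
  m=1, b=9, num=8
  m=1, b=8, num=9
  m=1, b=7, num=10
  m=1, b=6, num=11
  m=1, b=5, num=12
  m=1, b=4, num=13
  m=1, b=3, num=14
  m=1, b=2, num=15
  m=1, b=1, num=16

Final answer: 16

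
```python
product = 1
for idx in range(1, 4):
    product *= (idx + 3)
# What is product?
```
Trace:
  product=1
  product=4, idx=1
  product=20, idx=2
  product=120, idx=3

Final answer: 120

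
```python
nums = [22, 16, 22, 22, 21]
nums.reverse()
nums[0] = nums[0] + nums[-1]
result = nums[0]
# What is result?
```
Trace:
  nums=[22, 16, 22, 22, 21]
  nums=[21, 22, 22, 16, 22]
  nums=[43, 22, 22, 16, 22]
  nums=[43, 22, 22, 16, 22], result=43

Final answer: 43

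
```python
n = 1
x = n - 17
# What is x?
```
Trace:
  n=1
  n=1, x=-16

Final answer: -16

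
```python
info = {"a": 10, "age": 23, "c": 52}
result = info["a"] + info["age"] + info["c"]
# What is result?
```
Trace:
  info={'a': 10, 'age': 23, 'c': 52}
  info={'a': 10, 'age': 23, 'c': 52}, result=85

Final answer: 85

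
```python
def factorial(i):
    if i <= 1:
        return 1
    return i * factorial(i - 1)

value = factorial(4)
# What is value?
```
Call trace:
factorial(i=4)
  factorial(i=3)
    factorial(i=2)
      factorial(i=1)
      -> return 1
    -> return 2
  -> return 6
-> return 24

Final answer: 24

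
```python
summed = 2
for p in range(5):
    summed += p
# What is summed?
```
Trace:
  summed=2
  summed=2, p=0
  summed=3, p=1
  summed=5, p=2
  summed=8, p=3
  summed=12, p=4

Final answer: 12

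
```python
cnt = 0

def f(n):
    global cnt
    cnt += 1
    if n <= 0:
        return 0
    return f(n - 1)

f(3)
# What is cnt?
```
Call trace:
f(n=3)
  f(n=2)
    f(n=1)
      f(n=0)
      -> return 0
    -> return 0
  -> return 0
-> return 0

cnt is incremented once per call. f is entered once for each n = 3, 2, 1, 0 (the n <= 0 call returns without recursing), i.e. 3 + 1 calls.
cnt = 4

Final answer: 4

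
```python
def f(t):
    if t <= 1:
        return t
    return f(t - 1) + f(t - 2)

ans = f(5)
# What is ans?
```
Call trace (a repeated sub-call is expanded the first time; later identical calls just restate its return value):
f(t=5)
  f(t=4)
    f(t=3)
      f(t=2)
        f(t=1)
        -> return 1
        f(t=0)
        -> return 0
      -> return 1
      f(t=1)
      -> return 1
    -> return 2
    f(t=2) -> return 1  (same call as traced above)
  -> return 3
  f(t=3) -> return 2  (same call as traced above)
-> return 5

Final answer: 5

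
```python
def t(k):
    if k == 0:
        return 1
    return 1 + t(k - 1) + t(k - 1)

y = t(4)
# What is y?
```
Call trace (a repeated sub-call is expanded the first time; later identical calls just restate its return value):
t(k=4)
  t(k=3)
    t(k=2)
      t(k=1)
        t(k=0)
        -> return 1
        t(k=0)
        -> return 1
      -> return 3
      t(k=1) -> return 3  (same call as traced above)
    -> return 7
    t(k=2) -> return 7  (same call as traced above)
  -> return 15
  t(k=3) -> return 15  (same call as traced above)
-> return 31

Final answer: 31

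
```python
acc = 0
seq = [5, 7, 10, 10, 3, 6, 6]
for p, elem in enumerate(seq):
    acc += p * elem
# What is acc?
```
Trace:
  acc=0
  acc=0, p=0, elem=5
  acc=7, p=1, elem=7
  acc=27, p=2, elem=10
  acc=57, p=3, elem=10
  acc=69, p=4, elem=3
  acc=99, p=5, elem=6
  acc=135, p=6, elem=6

Final answer: 135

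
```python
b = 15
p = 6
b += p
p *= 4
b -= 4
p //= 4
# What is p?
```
Trace:
  b=15
  b=15, p=6
  b=21, p=6
  b=21, p=24
  b=17, p=24
  b=17, p=6

Final answer: 6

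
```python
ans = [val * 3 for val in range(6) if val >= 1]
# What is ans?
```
Trace:
  val=0
  val=1
  val=2
  val=3
  val=4
  val=5
  ans=[3, 6, 9, 12, 15]

Final answer: [3, 6, 9, 12, 15]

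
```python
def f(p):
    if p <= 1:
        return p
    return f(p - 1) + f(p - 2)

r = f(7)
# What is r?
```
Call trace (a repeated sub-call is expanded the first time; later identical calls just restate its return value):
f(p=7)
  f(p=6)
    f(p=5)
      f(p=4)
        f(p=3)
          f(p=2)
            f(p=1)
            -> return 1
            f(p=0)
            -> return 0
          -> return 1
          f(p=1)
          -> return 1
        -> return 2
        f(p=2) -> return 1  (same call as traced above)
      -> return 3
      f(p=3) -> return 2  (same call as traced above)
    -> return 5
    f(p=4) -> return 3  (same call as traced above)
  -> return 8
  f(p=5) -> return 5  (same call as traced above)
-> return 13

Final answer: 13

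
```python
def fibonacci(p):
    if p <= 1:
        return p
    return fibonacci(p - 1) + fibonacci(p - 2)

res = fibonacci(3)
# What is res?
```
Call trace:
fibonacci(p=3)
  fibonacci(p=2)
    fibonacci(p=1)
    -> return 1
    fibonacci(p=0)
    -> return 0
  -> return 1
  fibonacci(p=1)
  -> return 1
-> return 2

Final answer: 2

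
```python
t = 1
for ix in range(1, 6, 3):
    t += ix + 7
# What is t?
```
Trace:
  t=1
  t=9, ix=1
  t=20, ix=4

Final answer: 20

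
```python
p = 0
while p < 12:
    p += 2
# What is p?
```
Trace:
  p=0
  p=2
  p=4
  p=6
  p=8
  p=10
  p=12

Final answer: 12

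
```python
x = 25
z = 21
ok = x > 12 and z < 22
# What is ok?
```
Trace:
  x=25
  x=25, z=21
  x=25, z=21, ok=True

Final answer: True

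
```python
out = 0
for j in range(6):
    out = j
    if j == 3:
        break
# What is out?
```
Trace:
  out=0
  out=0, j=0
  out=1, j=1
  out=2, j=2
  out=3, j=3

Final answer: 3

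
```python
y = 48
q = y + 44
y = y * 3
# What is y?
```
Trace:
  y=48
  y=48, q=92
  y=144, q=92

Final answer: 144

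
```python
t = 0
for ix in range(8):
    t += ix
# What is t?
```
Trace:
  t=0
  t=0, ix=0
  t=1, ix=1
  t=3, ix=2
  t=6, ix=3
  t=10, ix=4
  t=15, ix=5
  t=21, ix=6
  t=28, ix=7

Final answer: 28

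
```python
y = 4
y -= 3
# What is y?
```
Trace:
  y=4
  y=1

Final answer: 1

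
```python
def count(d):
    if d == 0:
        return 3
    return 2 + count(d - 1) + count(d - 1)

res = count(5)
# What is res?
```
Call trace (a repeated sub-call is expanded the first time; later identical calls just restate its return value):
count(d=5)
  count(d=4)
    count(d=3)
      count(d=2)
        count(d=1)
          count(d=0)
          -> return 3
          count(d=0)
          -> return 3
        -> return 8
        count(d=1) -> return 8  (same call as traced above)
      -> return 18
      count(d=2) -> return 18  (same call as traced above)
    -> return 38
    count(d=3) -> return 38  (same call as traced above)
  -> return 78
  count(d=4) -> return 78  (same call as traced above)
-> return 158

Final answer: 158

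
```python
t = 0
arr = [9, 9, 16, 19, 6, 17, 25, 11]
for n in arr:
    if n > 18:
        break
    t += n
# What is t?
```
Trace:
  t=0
  t=9, n=9
  t=18, n=9
  t=34, n=16
  t=34, n=19

Final answer: 34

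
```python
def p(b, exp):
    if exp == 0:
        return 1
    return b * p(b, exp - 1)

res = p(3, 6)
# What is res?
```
Call trace:
p(b=3, exp=6)
  p(b=3, exp=5)
    p(b=3, exp=4)
      p(b=3, exp=3)
        p(b=3, exp=2)
          p(b=3, exp=1)
            p(b=3, exp=0)
            -> return 1
          -> return 3
        -> return 9
      -> return 27
    -> return 81
  -> return 243
-> return 729

Final answer: 729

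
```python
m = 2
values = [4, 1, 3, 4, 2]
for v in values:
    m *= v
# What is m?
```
Trace:
  m=2
  m=8, v=4
  m=8, v=1
  m=24, v=3
  m=96, v=4
  m=192, v=2

Final answer: 192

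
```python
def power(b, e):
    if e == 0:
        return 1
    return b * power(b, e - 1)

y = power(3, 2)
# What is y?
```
Call trace:
power(b=3, e=2)
  power(b=3, e=1)
    power(b=3, e=0)
    -> return 1
  -> return 3
-> return 9

Final answer: 9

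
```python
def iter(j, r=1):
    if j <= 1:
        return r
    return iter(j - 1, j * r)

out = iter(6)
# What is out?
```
Call trace:
iter(j=6, r=1)
  iter(j=5, r=6)
    iter(j=4, r=30)
      iter(j=3, r=120)
        iter(j=2, r=360)
          iter(j=1, r=720)
          -> return 720
        -> return 720
      -> return 720
    -> return 720
  -> return 720
-> return 720

Final answer: 720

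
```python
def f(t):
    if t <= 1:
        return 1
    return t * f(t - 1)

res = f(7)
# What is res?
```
Call trace:
f(t=7)
  f(t=6)
    f(t=5)
      f(t=4)
        f(t=3)
          f(t=2)
            f(t=1)
            -> return 1
          -> return 2
        -> return 6
      -> return 24
    -> return 120
  -> return 720
-> return 5040

Final answer: 5040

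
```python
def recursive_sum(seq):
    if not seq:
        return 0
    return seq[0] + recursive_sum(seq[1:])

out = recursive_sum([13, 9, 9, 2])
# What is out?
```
Call trace:
recursive_sum(seq=[13, 9, 9, 2])
  recursive_sum(seq=[9, 9, 2])
    recursive_sum(seq=[9, 2])
      recursive_sum(seq=[2])
        recursive_sum(seq=[])
        -> return 0
      -> return 2
    -> return 11
  -> return 20
-> return 33

Final answer: 33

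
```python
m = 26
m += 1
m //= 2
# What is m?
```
Trace:
  m=26
  m=27
  m=13

Final answer: 13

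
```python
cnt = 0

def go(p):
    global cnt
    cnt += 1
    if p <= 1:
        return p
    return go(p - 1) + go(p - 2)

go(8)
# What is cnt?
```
Call trace (a repeated sub-call is expanded the first time; later identical calls just restate its return value):
go(p=8)
  go(p=7)
    go(p=6)
      go(p=5)
        go(p=4)
          go(p=3)
            go(p=2)
              go(p=1)
              -> return 1
              go(p=0)
              -> return 0
            -> return 1
            go(p=1)
            -> return 1
          -> return 2
          go(p=2) -> return 1  (same call as traced above)
        -> return 3
        go(p=3) -> return 2  (same call as traced above)
      -> return 5
      go(p=4) -> return 3  (same call as traced above)
    -> return 8
    go(p=5) -> return 5  (same call as traced above)
  -> return 13
  go(p=6) -> return 8  (same call as traced above)
-> return 21

cnt is incremented once per call, so count the calls in each subtree. Let C(p) = number of calls made by go(p).
C(0) = C(1) = 1 (base case, no recursion); C(p) = 1 + C(p - 1) + C(p - 2) otherwise.
C(2) = 1 + C(1) + C(0) = 1 + 1 + 1 = 3
C(3) = 1 + C(2) + C(1) = 1 + 3 + 1 = 5
C(4) = 1 + C(3) + C(2) = 1 + 5 + 3 = 9
C(5) = 1 + C(4) + C(3) = 1 + 9 + 5 = 15
C(6) = 1 + C(5) + C(4) = 1 + 15 + 9 = 25
C(7) = 1 + C(6) + C(5) = 1 + 25 + 15 = 41
C(8) = 1 + C(7) + C(6) = 1 + 41 + 25 = 67
cnt = C(8) = 67

Final answer: 67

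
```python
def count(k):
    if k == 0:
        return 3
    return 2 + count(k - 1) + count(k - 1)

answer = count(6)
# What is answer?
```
Call trace (a repeated sub-call is expanded the first time; later identical calls just restate its return value):
count(k=6)
  count(k=5)
    count(k=4)
      count(k=3)
        count(k=2)
          count(k=1)
            count(k=0)
            -> return 3
            count(k=0)
            -> return 3
          -> return 8
          count(k=1) -> return 8  (same call as traced above)
        -> return 18
        count(k=2) -> return 18  (same call as traced above)
      -> return 38
      count(k=3) -> return 38  (same call as traced above)
    -> return 78
    count(k=4) -> return 78  (same call as traced above)
  -> return 158
  count(k=5) -> return 158  (same call as traced above)
-> return 318

Final answer: 318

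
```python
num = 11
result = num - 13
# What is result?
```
Trace:
  num=11
  num=11, result=-2

Final answer: -2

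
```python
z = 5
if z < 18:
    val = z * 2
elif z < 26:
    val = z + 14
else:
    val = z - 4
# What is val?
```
Trace:
  z=5
  z=5, val=10

Final answer: 10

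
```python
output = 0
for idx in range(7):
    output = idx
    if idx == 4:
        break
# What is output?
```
Trace:
  output=0
  output=0, idx=0
  output=1, idx=1
  output=2, idx=2
  output=3, idx=3
  output=4, idx=4

Final answer: 4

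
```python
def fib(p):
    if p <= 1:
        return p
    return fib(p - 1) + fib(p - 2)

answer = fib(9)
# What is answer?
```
Call trace (a repeated sub-call is expanded the first time; later identical calls just restate its return value):
fib(p=9)
  fib(p=8)
    fib(p=7)
      fib(p=6)
        fib(p=5)
          fib(p=4)
            fib(p=3)
              fib(p=2)
                fib(p=1)
                -> return 1
                fib(p=0)
                -> return 0
              -> return 1
              fib(p=1)
              -> return 1
            -> return 2
            fib(p=2) -> return 1  (same call as traced above)
          -> return 3
          fib(p=3) -> return 2  (same call as traced above)
        -> return 5
        fib(p=4) -> return 3  (same call as traced above)
      -> return 8
      fib(p=5) -> return 5  (same call as traced above)
    -> return 13
    fib(p=6) -> return 8  (same call as traced above)
  -> return 21
  fib(p=7) -> return 13  (same call as traced above)
-> return 34

Final answer: 34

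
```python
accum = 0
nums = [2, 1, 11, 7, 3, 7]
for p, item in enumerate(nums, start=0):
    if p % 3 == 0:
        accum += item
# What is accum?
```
Trace:
  accum=0
  accum=2, p=0, item=2
  accum=2, p=1, item=1
  accum=2, p=2, item=11
  accum=9, p=3, item=7
  accum=9, p=4, item=3
  accum=9, p=5, item=7

Final answer: 9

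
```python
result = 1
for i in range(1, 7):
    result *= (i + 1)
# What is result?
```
Trace:
  result=1
  result=2, i=1
  result=6, i=2
  result=24, i=3
  result=120, i=4
  result=720, i=5
  result=5040, i=6

Final answer: 5040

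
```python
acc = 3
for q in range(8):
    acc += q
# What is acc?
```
Trace:
  acc=3
  acc=3, q=0
  acc=4, q=1
  acc=6, q=2
  acc=9, q=3
  acc=13, q=4
  acc=18, q=5
  acc=24, q=6
  acc=31, q=7

Final answer: 31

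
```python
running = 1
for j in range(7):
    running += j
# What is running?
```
Trace:
  running=1
  running=1, j=0
  running=2, j=1
  running=4, j=2
  running=7, j=3
  running=11, j=4
  running=16, j=5
  running=22, j=6

Final answer: 22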